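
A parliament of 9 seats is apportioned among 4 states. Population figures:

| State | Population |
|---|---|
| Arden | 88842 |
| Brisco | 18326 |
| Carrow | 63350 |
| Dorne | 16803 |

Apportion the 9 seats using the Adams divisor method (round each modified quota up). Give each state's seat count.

Arden 4; Brisco 1; Carrow 3; Dorne 1

Standard divisor 187321/9 ≈ 20813.444; standard quotas: Arden 4.268, Brisco 0.880, Carrow 3.044, Dorne 0.807.
Rounding up gives 5, 1, 4, 1 = 11 seats, so the divisor must be adjusted.
With modified divisor 25900: modified quotas Arden 3.430, Brisco 0.708, Carrow 2.446, Dorne 0.649.
Rounding up: Arden 4, Brisco 1, Carrow 3, Dorne 1 (total 9).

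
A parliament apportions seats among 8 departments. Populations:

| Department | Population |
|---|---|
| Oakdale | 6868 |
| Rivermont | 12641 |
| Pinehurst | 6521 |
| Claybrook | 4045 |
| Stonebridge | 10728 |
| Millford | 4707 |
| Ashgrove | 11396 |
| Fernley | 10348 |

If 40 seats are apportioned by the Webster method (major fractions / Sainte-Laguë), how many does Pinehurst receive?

Standard divisor 67254/40 ≈ 1681.35; standard quotas: Oakdale 4.085, Rivermont 7.518, Pinehurst 3.878, Claybrook 2.406, Stonebridge 6.381, Millford 2.800, Ashgrove 6.778, Fernley 6.155.
Rounding to the nearest integer gives Oakdale 4, Rivermont 8, Pinehurst 4, Claybrook 2, Stonebridge 6, Millford 3, Ashgrove 7, Fernley 6 — total 40, matching the house size, so no adjustment is needed.
Pinehurst receives 4.

4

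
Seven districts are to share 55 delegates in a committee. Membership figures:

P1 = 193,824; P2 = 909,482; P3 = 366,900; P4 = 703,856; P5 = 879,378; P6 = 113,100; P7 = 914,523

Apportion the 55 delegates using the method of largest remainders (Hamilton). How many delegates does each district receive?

Total 4081063; standard divisor 4081063/55 ≈ 74201.145.
Standard quotas: P1 2.6121, P2 12.2570, P3 4.9447, P4 9.4858, P5 11.8513, P6 1.5242, P7 12.3249.
Lower quotas: P1 2, P2 12, P3 4, P4 9, P5 11, P6 1, P7 12 (sum 51, leaving 4 seats).
Remainders in descending order: P3 0.9447, P5 0.8513, P1 0.6121, P6 0.5242, P4 0.4858, P7 0.3249, P2 0.2570.
The surplus seats go to P3, P5, P1, P6.

P1 3, P2 12, P3 5, P4 9, P5 12, P6 2, P7 12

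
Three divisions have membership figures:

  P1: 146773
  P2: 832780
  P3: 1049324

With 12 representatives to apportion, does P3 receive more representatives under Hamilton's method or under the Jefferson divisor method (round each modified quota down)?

Hamilton: P1 1, P2 5, P3 6.
Jefferson: P1 0, P2 5, P3 7.
P3 gets 6 under Hamilton and 7 under Jefferson.

Jefferson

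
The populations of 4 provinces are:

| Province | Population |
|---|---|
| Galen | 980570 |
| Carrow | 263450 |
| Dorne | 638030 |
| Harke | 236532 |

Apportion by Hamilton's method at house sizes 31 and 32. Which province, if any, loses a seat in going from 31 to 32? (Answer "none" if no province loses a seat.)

At 31 seats: Galen 14, Carrow 4, Dorne 9, Harke 4.
At 32 seats: Galen 15, Carrow 4, Dorne 10, Harke 3.
Harke drops from 4 to 3.

Harke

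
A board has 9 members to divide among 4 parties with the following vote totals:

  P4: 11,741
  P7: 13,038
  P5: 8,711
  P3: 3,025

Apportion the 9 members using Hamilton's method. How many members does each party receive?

P4 3, P7 3, P5 2, P3 1

Standard divisor: 36515 ÷ 9 ≈ 4057.222.
Standard quotas: P4 2.8939, P7 3.2135, P5 2.1470, P3 0.7456.
Lower quotas: P4 2, P7 3, P5 2, P3 0 (sum 7, leaving 2 seats).
Remainders in descending order: P4 0.8939, P3 0.7456, P7 0.2135, P5 0.1470.
Largest remainders: P4, P3 receive the extra seats.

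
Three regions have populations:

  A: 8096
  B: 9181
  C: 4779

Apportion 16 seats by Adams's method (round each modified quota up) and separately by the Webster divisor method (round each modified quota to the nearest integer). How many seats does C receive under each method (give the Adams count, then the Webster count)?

4 and 3

Adams: A 6, B 6, C 4.
Webster: A 6, B 7, C 3.
C gets 4 under Adams and 3 under Webster.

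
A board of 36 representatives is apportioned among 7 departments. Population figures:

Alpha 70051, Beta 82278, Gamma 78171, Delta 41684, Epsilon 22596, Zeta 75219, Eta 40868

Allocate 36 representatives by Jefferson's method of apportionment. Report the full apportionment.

Alpha=6, Beta=7, Gamma=7, Delta=4, Epsilon=2, Zeta=7, Eta=3

Standard divisor 410867/36 ≈ 11412.972; standard quotas: Alpha 6.138, Beta 7.209, Gamma 6.849, Delta 3.652, Epsilon 1.980, Zeta 6.591, Eta 3.581.
Rounding down gives 6, 7, 6, 3, 1, 6, 3 = 32 seats, so the divisor must be adjusted.
With modified divisor 10350: modified quotas Alpha 6.768, Beta 7.950, Gamma 7.553, Delta 4.027, Epsilon 2.183, Zeta 7.268, Eta 3.949.
Rounding down: Alpha 6, Beta 7, Gamma 7, Delta 4, Epsilon 2, Zeta 7, Eta 3 (total 36).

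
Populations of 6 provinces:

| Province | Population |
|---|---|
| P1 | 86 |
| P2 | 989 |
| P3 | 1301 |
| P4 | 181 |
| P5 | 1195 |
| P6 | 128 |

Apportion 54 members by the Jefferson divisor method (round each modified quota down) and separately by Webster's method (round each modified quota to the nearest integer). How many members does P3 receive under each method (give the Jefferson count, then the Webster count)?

Jefferson: P1 1, P2 14, P3 19, P4 2, P5 17, P6 1.
Webster: P1 1, P2 14, P3 18, P4 2, P5 17, P6 2.
P3 gets 19 under Jefferson and 18 under Webster.

19 and 18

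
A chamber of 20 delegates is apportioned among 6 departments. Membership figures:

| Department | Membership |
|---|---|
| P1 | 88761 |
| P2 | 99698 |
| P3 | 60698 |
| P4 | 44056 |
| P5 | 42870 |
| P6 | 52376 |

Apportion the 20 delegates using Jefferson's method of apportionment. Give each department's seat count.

P1: 5; P2: 5; P3: 3; P4: 2; P5: 2; P6: 3

Standard divisor 388459/20 ≈ 19422.95; standard quotas: P1 4.570, P2 5.133, P3 3.125, P4 2.268, P5 2.207, P6 2.697.
Rounding down gives 4, 5, 3, 2, 2, 2 = 18 seats, so the divisor must be adjusted.
With modified divisor 17000: modified quotas P1 5.221, P2 5.865, P3 3.570, P4 2.592, P5 2.522, P6 3.081.
Rounding down: P1 5, P2 5, P3 3, P4 2, P5 2, P6 3 (total 20).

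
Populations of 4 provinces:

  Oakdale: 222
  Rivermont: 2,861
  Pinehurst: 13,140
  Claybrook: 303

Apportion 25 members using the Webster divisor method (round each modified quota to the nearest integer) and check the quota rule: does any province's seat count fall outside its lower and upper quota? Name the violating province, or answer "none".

Standard quotas: Oakdale 0.336, Rivermont 4.328, Pinehurst 19.878, Claybrook 0.458.
Webster allocation: Oakdale 0, Rivermont 4, Pinehurst 21, Claybrook 0.
Pinehurst has quota 19.878 (lower 19, upper 20) but receives 21 — outside the quota interval.

Pinehurst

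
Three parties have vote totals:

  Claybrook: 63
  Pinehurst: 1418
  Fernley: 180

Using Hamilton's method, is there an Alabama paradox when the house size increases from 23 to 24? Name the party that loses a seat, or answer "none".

At 23 seats: Claybrook 1, Pinehurst 20, Fernley 2.
At 24 seats: Claybrook 1, Pinehurst 20, Fernley 3.
No party's allocation decreased.

none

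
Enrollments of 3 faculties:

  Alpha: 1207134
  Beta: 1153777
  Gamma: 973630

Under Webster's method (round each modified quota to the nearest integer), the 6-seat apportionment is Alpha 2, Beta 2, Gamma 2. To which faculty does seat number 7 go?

Alpha

Priority for the next seat is population ÷ (current seats + 0.5).
Priorities: Alpha 482853.600, Beta 461510.800, Gamma 389452.000.
Highest priority: Alpha.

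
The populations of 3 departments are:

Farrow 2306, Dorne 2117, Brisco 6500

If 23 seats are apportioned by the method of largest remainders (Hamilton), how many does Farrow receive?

5

Total 10923; standard divisor 10923/23 ≈ 474.913.
Standard quotas: Farrow 4.8556, Dorne 4.4577, Brisco 13.6867.
Lower quotas: Farrow 4, Dorne 4, Brisco 13 (sum 21, leaving 2 seats).
Remainders in descending order: Farrow 0.8556, Brisco 0.6867, Dorne 0.4577.
The surplus seats go to Farrow, Brisco.
Farrow receives 5.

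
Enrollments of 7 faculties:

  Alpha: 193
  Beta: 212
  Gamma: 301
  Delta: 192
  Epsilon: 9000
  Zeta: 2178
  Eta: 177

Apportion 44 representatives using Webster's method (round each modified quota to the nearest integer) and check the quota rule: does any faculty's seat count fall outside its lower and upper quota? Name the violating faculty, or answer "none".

Epsilon

Standard quotas: Alpha 0.693, Beta 0.761, Gamma 1.081, Delta 0.689, Epsilon 32.319, Zeta 7.821, Eta 0.636.
Webster allocation: Alpha 1, Beta 1, Gamma 1, Delta 1, Epsilon 31, Zeta 8, Eta 1.
Epsilon has quota 32.319 (lower 32, upper 33) but receives 31 — outside the quota interval.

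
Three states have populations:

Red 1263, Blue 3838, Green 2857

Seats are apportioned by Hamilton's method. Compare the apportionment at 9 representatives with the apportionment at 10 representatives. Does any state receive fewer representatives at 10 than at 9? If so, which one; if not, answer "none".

Red

At 9 seats: Red 2, Blue 4, Green 3.
At 10 seats: Red 1, Blue 5, Green 4.
Red drops from 2 to 1.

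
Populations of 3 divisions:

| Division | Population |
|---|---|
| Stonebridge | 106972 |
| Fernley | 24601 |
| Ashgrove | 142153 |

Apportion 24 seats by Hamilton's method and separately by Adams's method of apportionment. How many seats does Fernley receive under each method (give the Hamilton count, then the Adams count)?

Hamilton: Stonebridge 9, Fernley 2, Ashgrove 13.
Adams: Stonebridge 9, Fernley 3, Ashgrove 12.
Fernley gets 2 under Hamilton and 3 under Adams.

2 and 3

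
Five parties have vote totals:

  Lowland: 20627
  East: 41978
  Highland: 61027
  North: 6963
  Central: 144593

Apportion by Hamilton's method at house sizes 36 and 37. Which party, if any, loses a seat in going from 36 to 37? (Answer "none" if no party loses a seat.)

none

At 36 seats: Lowland 3, East 5, Highland 8, North 1, Central 19.
At 37 seats: Lowland 3, East 6, Highland 8, North 1, Central 19.
No party's allocation decreased.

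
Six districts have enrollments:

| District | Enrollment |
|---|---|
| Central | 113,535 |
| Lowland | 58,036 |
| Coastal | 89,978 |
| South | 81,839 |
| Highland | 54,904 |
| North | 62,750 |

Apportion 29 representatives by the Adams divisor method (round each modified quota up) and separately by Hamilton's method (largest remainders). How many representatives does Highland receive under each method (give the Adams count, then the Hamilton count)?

4 and 3

Adams: Central 7, Lowland 4, Coastal 5, South 5, Highland 4, North 4.
Hamilton: Central 7, Lowland 4, Coastal 6, South 5, Highland 3, North 4.
Highland gets 4 under Adams and 3 under Hamilton.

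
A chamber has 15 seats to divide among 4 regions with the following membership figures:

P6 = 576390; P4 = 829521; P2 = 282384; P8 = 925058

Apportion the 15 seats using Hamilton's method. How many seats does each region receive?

Standard divisor: 2613353 ÷ 15 ≈ 174223.533.
Standard quotas: P6 3.3083, P4 4.7612, P2 1.6208, P8 5.3096.
Lower quotas: P6 3, P4 4, P2 1, P8 5 (sum 13, leaving 2 seats).
Remainders in descending order: P4 0.7612, P2 0.6208, P8 0.3096, P6 0.3083.
Largest remainders: P4, P2 receive the extra seats.

P6 3; P4 5; P2 2; P8 5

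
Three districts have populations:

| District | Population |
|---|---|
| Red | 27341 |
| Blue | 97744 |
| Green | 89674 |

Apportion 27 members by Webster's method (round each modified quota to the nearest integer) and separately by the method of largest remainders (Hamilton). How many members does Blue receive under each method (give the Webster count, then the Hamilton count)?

13 and 12

Webster: Red 3, Blue 13, Green 11.
Hamilton: Red 4, Blue 12, Green 11.
Blue gets 13 under Webster and 12 under Hamilton.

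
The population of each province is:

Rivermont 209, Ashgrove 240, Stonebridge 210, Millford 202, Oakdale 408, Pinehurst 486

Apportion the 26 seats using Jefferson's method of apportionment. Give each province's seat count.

Rivermont=3; Ashgrove=3; Stonebridge=3; Millford=3; Oakdale=6; Pinehurst=8

Standard divisor 1755/26 ≈ 67.5; standard quotas: Rivermont 3.096, Ashgrove 3.556, Stonebridge 3.111, Millford 2.993, Oakdale 6.044, Pinehurst 7.200.
Rounding down gives 3, 3, 3, 2, 6, 7 = 24 seats, so the divisor must be adjusted.
With modified divisor 60.4: modified quotas Rivermont 3.460, Ashgrove 3.974, Stonebridge 3.477, Millford 3.344, Oakdale 6.755, Pinehurst 8.046.
Rounding down: Rivermont 3, Ashgrove 3, Stonebridge 3, Millford 3, Oakdale 6, Pinehurst 8 (total 26).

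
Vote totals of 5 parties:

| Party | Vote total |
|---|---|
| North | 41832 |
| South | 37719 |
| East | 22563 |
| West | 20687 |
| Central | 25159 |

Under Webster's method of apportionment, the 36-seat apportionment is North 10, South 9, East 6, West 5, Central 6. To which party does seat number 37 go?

Priority for the next seat is population ÷ (current seats + 0.5).
Priorities: North 3984.000, South 3970.421, East 3471.231, West 3761.273, Central 3870.615.
Highest priority: North.

North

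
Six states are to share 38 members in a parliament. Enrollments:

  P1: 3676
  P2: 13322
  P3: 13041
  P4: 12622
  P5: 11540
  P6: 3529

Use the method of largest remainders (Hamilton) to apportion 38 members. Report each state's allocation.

Total 57730; standard divisor 57730/38 ≈ 1519.211.
Standard quotas: P1 2.4197, P2 8.7690, P3 8.5841, P4 8.3083, P5 7.5961, P6 2.3229.
Lower quotas: P1 2, P2 8, P3 8, P4 8, P5 7, P6 2 (sum 35, leaving 3 seats).
Remainders in descending order: P2 0.7690, P5 0.5961, P3 0.5841, P1 0.4197, P6 0.3229, P4 0.3083.
Largest remainders: P2, P5, P3 receive the extra seats.

P1 2, P2 9, P3 9, P4 8, P5 8, P6 2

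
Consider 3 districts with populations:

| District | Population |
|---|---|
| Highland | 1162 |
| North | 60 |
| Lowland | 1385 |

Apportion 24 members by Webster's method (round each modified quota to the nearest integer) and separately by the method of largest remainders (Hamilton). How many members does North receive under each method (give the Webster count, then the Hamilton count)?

1 and 0

Webster: Highland 10, North 1, Lowland 13.
Hamilton: Highland 11, North 0, Lowland 13.
North gets 1 under Webster and 0 under Hamilton.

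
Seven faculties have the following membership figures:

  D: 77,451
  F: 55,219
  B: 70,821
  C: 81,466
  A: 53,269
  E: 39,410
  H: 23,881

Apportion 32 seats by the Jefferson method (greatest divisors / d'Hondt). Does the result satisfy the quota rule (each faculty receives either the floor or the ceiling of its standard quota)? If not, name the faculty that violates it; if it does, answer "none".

none

Standard quotas: D 6.173, F 4.401, B 5.644, C 6.493, A 4.245, E 3.141, H 1.903.
Jefferson allocation: D 6, F 4, B 6, C 7, A 4, E 3, H 2.
Every allocation lies between the lower and upper quota.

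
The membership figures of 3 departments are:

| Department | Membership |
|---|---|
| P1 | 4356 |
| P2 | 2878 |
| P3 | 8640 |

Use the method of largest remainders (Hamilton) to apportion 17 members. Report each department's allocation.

P1=5; P2=3; P3=9

The standard divisor is 15874/17 ≈ 933.765.
Standard quotas: P1 4.6650, P2 3.0821, P3 9.2529.
Lower quotas: P1 4, P2 3, P3 9 (sum 16, leaving 1 seat).
Remainders in descending order: P1 0.6650, P3 0.2529, P2 0.0821.
Largest remainder: P1 receives the extra seat.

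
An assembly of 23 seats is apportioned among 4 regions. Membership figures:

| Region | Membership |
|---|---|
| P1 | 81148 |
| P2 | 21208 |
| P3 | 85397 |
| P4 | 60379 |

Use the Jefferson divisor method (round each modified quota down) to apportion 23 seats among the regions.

P1=8; P2=2; P3=8; P4=5

Standard divisor 248132/23 ≈ 10788.348; standard quotas: P1 7.522, P2 1.966, P3 7.916, P4 5.597.
Rounding down gives 7, 1, 7, 5 = 20 seats, so the divisor must be adjusted.
With modified divisor 10100: modified quotas P1 8.034, P2 2.100, P3 8.455, P4 5.978.
Rounding down: P1 8, P2 2, P3 8, P4 5 (total 23).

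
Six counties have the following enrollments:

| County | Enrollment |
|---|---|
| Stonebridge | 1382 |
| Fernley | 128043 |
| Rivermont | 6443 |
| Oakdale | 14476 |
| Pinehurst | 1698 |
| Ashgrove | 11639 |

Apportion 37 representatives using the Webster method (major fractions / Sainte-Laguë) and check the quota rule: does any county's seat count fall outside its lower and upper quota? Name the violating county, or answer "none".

Standard quotas: Stonebridge 0.312, Fernley 28.944, Rivermont 1.456, Oakdale 3.272, Pinehurst 0.384, Ashgrove 2.631.
Webster allocation: Stonebridge 0, Fernley 30, Rivermont 1, Oakdale 3, Pinehurst 0, Ashgrove 3.
Fernley has quota 28.944 (lower 28, upper 29) but receives 30 — outside the quota interval.

Fernley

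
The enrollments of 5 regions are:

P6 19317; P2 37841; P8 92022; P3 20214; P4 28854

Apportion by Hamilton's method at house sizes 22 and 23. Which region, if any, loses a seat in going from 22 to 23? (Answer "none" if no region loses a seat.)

P3

At 22 seats: P6 2, P2 4, P8 10, P3 3, P4 3.
At 23 seats: P6 2, P2 5, P8 11, P3 2, P4 3.
P3 drops from 3 to 2.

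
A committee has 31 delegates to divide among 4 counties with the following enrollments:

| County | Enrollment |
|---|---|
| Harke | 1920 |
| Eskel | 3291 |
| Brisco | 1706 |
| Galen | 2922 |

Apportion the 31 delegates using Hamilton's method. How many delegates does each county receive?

Standard divisor: 9839 ÷ 31 ≈ 317.387.
Standard quotas: Harke 6.049, Eskel 10.369, Brisco 5.375, Galen 9.206.
Lower quotas: Harke 6, Eskel 10, Brisco 5, Galen 9 (sum 30, leaving 1 seat).
Remainders in descending order: Brisco 0.375, Eskel 0.369, Galen 0.206, Harke 0.049.
Largest remainder: Brisco receives the extra seat.

Harke 6, Eskel 10, Brisco 6, Galen 9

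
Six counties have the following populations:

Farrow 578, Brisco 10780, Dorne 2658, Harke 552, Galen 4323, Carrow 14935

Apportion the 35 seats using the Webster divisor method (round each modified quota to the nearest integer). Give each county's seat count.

Standard divisor 33826/35 ≈ 966.457; standard quotas: Farrow 0.598, Brisco 11.154, Dorne 2.750, Harke 0.571, Galen 4.473, Carrow 15.453.
Rounding to the nearest integer gives Farrow 1, Brisco 11, Dorne 3, Harke 1, Galen 4, Carrow 15 — total 35, matching the house size, so no adjustment is needed.

Farrow 1, Brisco 11, Dorne 3, Harke 1, Galen 4, Carrow 15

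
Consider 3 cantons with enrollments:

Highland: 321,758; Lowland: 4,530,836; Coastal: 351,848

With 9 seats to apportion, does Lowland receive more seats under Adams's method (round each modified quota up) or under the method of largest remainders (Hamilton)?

Hamilton

Adams: Highland 1, Lowland 7, Coastal 1.
Hamilton: Highland 0, Lowland 8, Coastal 1.
Lowland gets 7 under Adams and 8 under Hamilton.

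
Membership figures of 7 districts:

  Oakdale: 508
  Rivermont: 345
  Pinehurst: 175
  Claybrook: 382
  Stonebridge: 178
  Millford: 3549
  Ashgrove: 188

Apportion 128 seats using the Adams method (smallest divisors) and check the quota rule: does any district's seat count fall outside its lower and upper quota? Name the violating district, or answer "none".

Standard quotas: Oakdale 12.211, Rivermont 8.293, Pinehurst 4.207, Claybrook 9.182, Stonebridge 4.279, Millford 85.309, Ashgrove 4.519.
Adams allocation: Oakdale 12, Rivermont 9, Pinehurst 5, Claybrook 9, Stonebridge 5, Millford 83, Ashgrove 5.
Millford has quota 85.309 (lower 85, upper 86) but receives 83 — outside the quota interval.

Millford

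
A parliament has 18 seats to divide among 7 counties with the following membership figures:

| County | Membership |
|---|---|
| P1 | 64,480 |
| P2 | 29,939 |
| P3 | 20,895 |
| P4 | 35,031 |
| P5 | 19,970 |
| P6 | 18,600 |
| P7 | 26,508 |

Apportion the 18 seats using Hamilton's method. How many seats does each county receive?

P1 5, P2 2, P3 2, P4 3, P5 2, P6 2, P7 2

Total 215423; standard divisor 215423/18 ≈ 11967.944.
Standard quotas: P1 5.3877, P2 2.5016, P3 1.7459, P4 2.9271, P5 1.6686, P6 1.5542, P7 2.2149.
Lower quotas: P1 5, P2 2, P3 1, P4 2, P5 1, P6 1, P7 2 (sum 14, leaving 4 seats).
Remainders in descending order: P4 0.9271, P3 0.7459, P5 0.6686, P6 0.5542, P2 0.5016, P1 0.3877, P7 0.2149.
Largest remainders: P4, P3, P5, P6 receive the extra seats.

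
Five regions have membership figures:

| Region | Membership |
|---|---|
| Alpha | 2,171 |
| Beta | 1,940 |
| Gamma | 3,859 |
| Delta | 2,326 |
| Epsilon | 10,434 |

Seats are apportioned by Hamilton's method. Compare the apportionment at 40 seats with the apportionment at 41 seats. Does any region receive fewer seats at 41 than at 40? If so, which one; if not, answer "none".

Delta

At 40 seats: Alpha 4, Beta 4, Gamma 7, Delta 5, Epsilon 20.
At 41 seats: Alpha 4, Beta 4, Gamma 8, Delta 4, Epsilon 21.
Delta drops from 5 to 4.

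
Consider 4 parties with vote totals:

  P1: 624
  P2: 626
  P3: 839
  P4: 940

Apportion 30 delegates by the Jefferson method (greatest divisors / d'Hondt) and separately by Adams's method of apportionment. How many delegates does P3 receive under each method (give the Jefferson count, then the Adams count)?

8 and 9

Jefferson: P1 6, P2 6, P3 8, P4 10.
Adams: P1 6, P2 6, P3 9, P4 9.
P3 gets 8 under Jefferson and 9 under Adams.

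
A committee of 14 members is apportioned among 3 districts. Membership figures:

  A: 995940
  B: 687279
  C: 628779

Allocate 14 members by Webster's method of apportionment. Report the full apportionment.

Standard divisor 2311998/14 ≈ 165142.714; standard quotas: A 6.031, B 4.162, C 3.807.
Rounding to the nearest integer gives A 6, B 4, C 4 — total 14, matching the house size, so no adjustment is needed.

A 6; B 4; C 4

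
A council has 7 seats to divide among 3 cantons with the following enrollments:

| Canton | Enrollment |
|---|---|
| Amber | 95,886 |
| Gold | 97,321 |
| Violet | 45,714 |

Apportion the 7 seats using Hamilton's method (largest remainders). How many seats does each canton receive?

Amber=3, Gold=3, Violet=1

Total 238921; standard divisor 238921/7 ≈ 34131.571.
Standard quotas: Amber 2.8093, Gold 2.8513, Violet 1.3393.
Lower quotas: Amber 2, Gold 2, Violet 1 (sum 5, leaving 2 seats).
Remainders in descending order: Gold 0.8513, Amber 0.8093, Violet 0.3393.
Largest remainders: Gold, Amber receive the extra seats.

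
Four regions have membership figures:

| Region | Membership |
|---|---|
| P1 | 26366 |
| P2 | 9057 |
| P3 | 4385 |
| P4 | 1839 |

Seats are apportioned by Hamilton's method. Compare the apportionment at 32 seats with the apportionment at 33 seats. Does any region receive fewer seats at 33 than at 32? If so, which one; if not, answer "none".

At 32 seats: P1 20, P2 7, P3 3, P4 2.
At 33 seats: P1 21, P2 7, P3 4, P4 1.
P4 drops from 2 to 1.

P4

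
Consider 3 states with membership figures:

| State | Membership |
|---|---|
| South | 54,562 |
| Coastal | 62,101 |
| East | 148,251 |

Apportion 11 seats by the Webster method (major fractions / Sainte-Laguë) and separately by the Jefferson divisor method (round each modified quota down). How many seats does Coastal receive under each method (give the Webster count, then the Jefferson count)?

3 and 2

Webster: South 2, Coastal 3, East 6.
Jefferson: South 2, Coastal 2, East 7.
Coastal gets 3 under Webster and 2 under Jefferson.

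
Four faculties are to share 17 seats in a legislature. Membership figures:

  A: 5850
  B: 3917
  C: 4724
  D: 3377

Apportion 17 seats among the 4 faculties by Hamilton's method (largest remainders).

Total 17868; standard divisor 17868/17 ≈ 1051.059.
Standard quotas: A 5.5658, B 3.7267, C 4.4945, D 3.2130.
Lower quotas: A 5, B 3, C 4, D 3 (sum 15, leaving 2 seats).
Remainders in descending order: B 0.7267, A 0.5658, C 0.4945, D 0.2130.
The surplus seats go to B, A.

A: 6, B: 4, C: 4, D: 3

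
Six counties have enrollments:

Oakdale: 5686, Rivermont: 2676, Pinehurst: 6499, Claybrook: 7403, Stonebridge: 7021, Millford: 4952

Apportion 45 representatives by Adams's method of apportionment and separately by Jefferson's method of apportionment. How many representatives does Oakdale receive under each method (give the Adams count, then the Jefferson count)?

7 and 8

Adams: Oakdale 7, Rivermont 4, Pinehurst 8, Claybrook 10, Stonebridge 9, Millford 7.
Jefferson: Oakdale 8, Rivermont 3, Pinehurst 9, Claybrook 10, Stonebridge 9, Millford 6.
Oakdale gets 7 under Adams and 8 under Jefferson.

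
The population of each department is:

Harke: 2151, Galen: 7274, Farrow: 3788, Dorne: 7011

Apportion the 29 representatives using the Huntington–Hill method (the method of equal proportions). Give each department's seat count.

With divisor 693: modified quotas Harke 3.104, Galen 10.496, Farrow 5.466, Dorne 10.117.
Geometric-mean thresholds: Harke √(3·4)=3.464, Galen √(10·11)=10.488, Farrow √(5·6)=5.477, Dorne √(10·11)=10.488.
Each quota rounded against its threshold gives Harke 3, Galen 11, Farrow 5, Dorne 10 (total 29).

Harke 3; Galen 11; Farrow 5; Dorne 10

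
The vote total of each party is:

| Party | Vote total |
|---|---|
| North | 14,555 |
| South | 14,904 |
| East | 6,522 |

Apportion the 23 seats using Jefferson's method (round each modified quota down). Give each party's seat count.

North 9, South 10, East 4

Standard divisor 35981/23 ≈ 1564.391; standard quotas: North 9.304, South 9.527, East 4.169.
Rounding down gives 9, 9, 4 = 22 seats, so the divisor must be adjusted.
With modified divisor 1470: modified quotas North 9.901, South 10.139, East 4.437.
Rounding down: North 9, South 10, East 4 (total 23).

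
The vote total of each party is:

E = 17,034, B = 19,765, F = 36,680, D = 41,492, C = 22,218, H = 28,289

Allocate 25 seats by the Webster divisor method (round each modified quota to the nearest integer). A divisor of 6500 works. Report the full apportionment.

E: 3, B: 3, F: 6, D: 6, C: 3, H: 4

With modified divisor 6500: modified quotas E 2.621, B 3.041, F 5.643, D 6.383, C 3.418, H 4.352.
Rounding to the nearest integer: E 3, B 3, F 6, D 6, C 3, H 4 (total 25).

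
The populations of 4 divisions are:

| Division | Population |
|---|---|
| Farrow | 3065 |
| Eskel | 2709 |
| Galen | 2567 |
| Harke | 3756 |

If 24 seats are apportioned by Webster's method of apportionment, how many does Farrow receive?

Standard divisor 12097/24 ≈ 504.042; standard quotas: Farrow 6.081, Eskel 5.375, Galen 5.093, Harke 7.452.
Rounding to the nearest integer gives 6, 5, 5, 7 = 23 seats, so the divisor must be adjusted.
With modified divisor 497: modified quotas Farrow 6.167, Eskel 5.451, Galen 5.165, Harke 7.557.
Rounding to the nearest integer: Farrow 6, Eskel 5, Galen 5, Harke 8 (total 24).
Farrow receives 6.

6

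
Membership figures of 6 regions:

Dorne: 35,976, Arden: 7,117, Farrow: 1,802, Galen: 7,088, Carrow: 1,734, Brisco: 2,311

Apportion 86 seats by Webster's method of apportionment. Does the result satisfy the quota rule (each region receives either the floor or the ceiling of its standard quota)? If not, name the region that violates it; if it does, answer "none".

Dorne

Standard quotas: Dorne 55.221, Arden 10.924, Farrow 2.766, Galen 10.880, Carrow 2.662, Brisco 3.547.
Webster allocation: Dorne 54, Arden 11, Farrow 3, Galen 11, Carrow 3, Brisco 4.
Dorne has quota 55.221 (lower 55, upper 56) but receives 54 — outside the quota interval.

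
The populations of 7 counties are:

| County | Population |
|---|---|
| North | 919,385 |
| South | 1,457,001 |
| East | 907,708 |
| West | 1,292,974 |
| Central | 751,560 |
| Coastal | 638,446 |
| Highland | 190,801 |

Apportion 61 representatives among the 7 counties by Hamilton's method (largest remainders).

Standard divisor: 6157875 ÷ 61 ≈ 100948.77.
Standard quotas: North 9.1074, South 14.4331, East 8.9918, West 12.8082, Central 7.4450, Coastal 6.3245, Highland 1.8901.
Lower quotas: North 9, South 14, East 8, West 12, Central 7, Coastal 6, Highland 1 (sum 57, leaving 4 seats).
Remainders in descending order: East 0.9918, Highland 0.8901, West 0.8082, Central 0.4450, South 0.4331, Coastal 0.3245, North 0.1074.
The surplus seats go to East, Highland, West, Central.

North 9, South 14, East 9, West 13, Central 8, Coastal 6, Highland 2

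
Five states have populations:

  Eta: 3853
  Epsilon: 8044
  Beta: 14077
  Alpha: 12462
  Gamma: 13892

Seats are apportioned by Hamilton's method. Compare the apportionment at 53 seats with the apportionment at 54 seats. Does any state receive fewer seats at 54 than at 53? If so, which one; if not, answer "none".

At 53 seats: Eta 4, Epsilon 8, Beta 14, Alpha 13, Gamma 14.
At 54 seats: Eta 4, Epsilon 8, Beta 15, Alpha 13, Gamma 14.
No state's allocation decreased.

none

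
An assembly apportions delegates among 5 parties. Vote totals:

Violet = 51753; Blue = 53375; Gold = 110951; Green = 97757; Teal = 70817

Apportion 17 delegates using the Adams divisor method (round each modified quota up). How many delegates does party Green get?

4

Standard divisor 384653/17 ≈ 22626.647; standard quotas: Violet 2.287, Blue 2.359, Gold 4.904, Green 4.320, Teal 3.130.
Rounding up gives 3, 3, 5, 5, 4 = 20 seats, so the divisor must be adjusted.
With modified divisor 26300: modified quotas Violet 1.968, Blue 2.029, Gold 4.219, Green 3.717, Teal 2.693.
Rounding up: Violet 2, Blue 3, Gold 5, Green 4, Teal 3 (total 17).
Green receives 4.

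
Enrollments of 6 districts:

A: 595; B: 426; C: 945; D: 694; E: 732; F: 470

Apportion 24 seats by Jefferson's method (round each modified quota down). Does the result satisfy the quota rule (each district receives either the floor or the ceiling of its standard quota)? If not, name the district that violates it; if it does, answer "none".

none

Standard quotas: A 3.698, B 2.647, C 5.873, D 4.313, E 4.549, F 2.921.
Jefferson allocation: A 4, B 2, C 6, D 4, E 5, F 3.
Every allocation lies between the lower and upper quota.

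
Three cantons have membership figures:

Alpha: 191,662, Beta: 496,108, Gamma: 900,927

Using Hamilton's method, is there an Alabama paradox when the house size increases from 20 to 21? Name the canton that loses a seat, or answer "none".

Alpha

At 20 seats: Alpha 3, Beta 6, Gamma 11.
At 21 seats: Alpha 2, Beta 7, Gamma 12.
Alpha drops from 3 to 2.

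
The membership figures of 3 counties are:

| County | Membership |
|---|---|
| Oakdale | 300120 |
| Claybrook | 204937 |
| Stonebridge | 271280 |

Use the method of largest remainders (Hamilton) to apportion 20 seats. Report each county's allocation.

The standard divisor is 776337/20 ≈ 38816.85.
Standard quotas: Oakdale 7.7317, Claybrook 5.2796, Stonebridge 6.9887.
Lower quotas: Oakdale 7, Claybrook 5, Stonebridge 6 (sum 18, leaving 2 seats).
Remainders in descending order: Stonebridge 0.9887, Oakdale 0.7317, Claybrook 0.2796.
Largest remainders: Stonebridge, Oakdale receive the extra seats.

Oakdale: 8; Claybrook: 5; Stonebridge: 7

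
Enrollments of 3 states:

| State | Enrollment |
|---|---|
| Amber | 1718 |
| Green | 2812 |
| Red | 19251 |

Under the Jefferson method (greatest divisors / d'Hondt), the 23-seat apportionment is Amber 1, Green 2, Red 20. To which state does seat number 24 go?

Green

Priority for the next seat is population ÷ (current seats + 1).
Priorities: Amber 859.000, Green 937.333, Red 916.714.
Highest priority: Green.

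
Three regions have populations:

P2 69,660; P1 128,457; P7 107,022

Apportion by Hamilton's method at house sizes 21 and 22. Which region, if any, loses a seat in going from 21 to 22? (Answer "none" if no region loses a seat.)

At 21 seats: P2 5, P1 9, P7 7.
At 22 seats: P2 5, P1 9, P7 8.
No region's allocation decreased.

none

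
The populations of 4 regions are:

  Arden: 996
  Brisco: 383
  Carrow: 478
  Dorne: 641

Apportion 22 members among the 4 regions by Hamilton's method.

Arden 9; Brisco 3; Carrow 4; Dorne 6

Total 2498; standard divisor 2498/22 ≈ 113.545.
Standard quotas: Arden 8.772, Brisco 3.373, Carrow 4.210, Dorne 5.645.
Lower quotas: Arden 8, Brisco 3, Carrow 4, Dorne 5 (sum 20, leaving 2 seats).
Remainders in descending order: Arden 0.772, Dorne 0.645, Brisco 0.373, Carrow 0.210.
The surplus seats go to Arden, Dorne.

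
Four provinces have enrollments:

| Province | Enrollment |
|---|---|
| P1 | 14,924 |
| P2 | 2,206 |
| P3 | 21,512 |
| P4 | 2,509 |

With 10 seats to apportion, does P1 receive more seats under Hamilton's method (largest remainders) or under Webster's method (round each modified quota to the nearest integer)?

Hamilton

Hamilton: P1 4, P2 0, P3 5, P4 1.
Webster: P1 3, P2 1, P3 5, P4 1.
P1 gets 4 under Hamilton and 3 under Webster.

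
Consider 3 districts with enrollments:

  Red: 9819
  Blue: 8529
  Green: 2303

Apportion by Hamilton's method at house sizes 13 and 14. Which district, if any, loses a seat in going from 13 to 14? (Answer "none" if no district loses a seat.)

Green

At 13 seats: Red 6, Blue 5, Green 2.
At 14 seats: Red 7, Blue 6, Green 1.
Green drops from 2 to 1.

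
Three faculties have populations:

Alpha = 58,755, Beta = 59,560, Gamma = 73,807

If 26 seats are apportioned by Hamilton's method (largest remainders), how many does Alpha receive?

8

Standard divisor: 192122 ÷ 26 ≈ 7389.308.
Standard quotas: Alpha 7.9514, Beta 8.0603, Gamma 9.9884.
Lower quotas: Alpha 7, Beta 8, Gamma 9 (sum 24, leaving 2 seats).
Remainders in descending order: Gamma 0.9884, Alpha 0.9514, Beta 0.0603.
Largest remainders: Gamma, Alpha receive the extra seats.
Alpha receives 8.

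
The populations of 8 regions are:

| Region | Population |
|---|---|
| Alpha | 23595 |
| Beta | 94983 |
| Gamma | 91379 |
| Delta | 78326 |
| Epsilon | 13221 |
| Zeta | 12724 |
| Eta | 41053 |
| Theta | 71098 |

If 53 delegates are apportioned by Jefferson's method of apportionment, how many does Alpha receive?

Standard divisor 426379/53 ≈ 8044.887; standard quotas: Alpha 2.933, Beta 11.807, Gamma 11.359, Delta 9.736, Epsilon 1.643, Zeta 1.582, Eta 5.103, Theta 8.838.
Rounding down gives 2, 11, 11, 9, 1, 1, 5, 8 = 48 seats, so the divisor must be adjusted.
With modified divisor 7500: modified quotas Alpha 3.146, Beta 12.664, Gamma 12.184, Delta 10.443, Epsilon 1.763, Zeta 1.697, Eta 5.474, Theta 9.480.
Rounding down: Alpha 3, Beta 12, Gamma 12, Delta 10, Epsilon 1, Zeta 1, Eta 5, Theta 9 (total 53).
Alpha receives 3.

3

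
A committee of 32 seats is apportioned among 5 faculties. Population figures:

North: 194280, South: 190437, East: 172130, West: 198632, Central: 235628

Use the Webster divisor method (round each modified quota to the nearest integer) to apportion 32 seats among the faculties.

Standard divisor 991107/32 ≈ 30972.094; standard quotas: North 6.273, South 6.149, East 5.558, West 6.413, Central 7.608.
Rounding to the nearest integer gives North 6, South 6, East 6, West 6, Central 8 — total 32, matching the house size, so no adjustment is needed.

North 6, South 6, East 6, West 6, Central 8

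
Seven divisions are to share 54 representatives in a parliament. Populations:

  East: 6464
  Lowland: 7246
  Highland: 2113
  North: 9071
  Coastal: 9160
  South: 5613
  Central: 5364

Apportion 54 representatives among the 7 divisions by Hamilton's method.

East=8, Lowland=9, Highland=2, North=11, Coastal=11, South=7, Central=6

Total 45031; standard divisor 45031/54 ≈ 833.907.
Standard quotas: East 7.7515, Lowland 8.6892, Highland 2.5339, North 10.8777, Coastal 10.9844, South 6.7310, Central 6.4324.
Lower quotas: East 7, Lowland 8, Highland 2, North 10, Coastal 10, South 6, Central 6 (sum 49, leaving 5 seats).
Remainders in descending order: Coastal 0.9844, North 0.8777, East 0.7515, South 0.7310, Lowland 0.6892, Highland 0.5339, Central 0.4324.
The surplus seats go to Coastal, North, East, South, Lowland.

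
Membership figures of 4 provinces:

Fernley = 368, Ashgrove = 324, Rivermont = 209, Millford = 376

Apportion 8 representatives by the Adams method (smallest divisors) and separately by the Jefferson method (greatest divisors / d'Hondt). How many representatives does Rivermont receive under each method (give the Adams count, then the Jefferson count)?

Adams: Fernley 2, Ashgrove 2, Rivermont 2, Millford 2.
Jefferson: Fernley 2, Ashgrove 2, Rivermont 1, Millford 3.
Rivermont gets 2 under Adams and 1 under Jefferson.

2 and 1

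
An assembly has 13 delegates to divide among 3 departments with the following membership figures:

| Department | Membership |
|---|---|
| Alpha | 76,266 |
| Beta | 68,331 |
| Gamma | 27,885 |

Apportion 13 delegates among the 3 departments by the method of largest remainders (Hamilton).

The standard divisor is 172482/13 ≈ 13267.846.
Standard quotas: Alpha 5.7482, Beta 5.1501, Gamma 2.1017.
Lower quotas: Alpha 5, Beta 5, Gamma 2 (sum 12, leaving 1 seat).
Remainders in descending order: Alpha 0.7482, Beta 0.1501, Gamma 0.1017.
The surplus seat goes to Alpha.

Alpha: 6, Beta: 5, Gamma: 2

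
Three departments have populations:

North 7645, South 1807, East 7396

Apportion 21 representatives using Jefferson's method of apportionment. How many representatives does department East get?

Standard divisor 16848/21 ≈ 802.286; standard quotas: North 9.529, South 2.252, East 9.219.
Rounding down gives 9, 2, 9 = 20 seats, so the divisor must be adjusted.
With modified divisor 750: modified quotas North 10.193, South 2.409, East 9.861.
Rounding down: North 10, South 2, East 9 (total 21).
East receives 9.

9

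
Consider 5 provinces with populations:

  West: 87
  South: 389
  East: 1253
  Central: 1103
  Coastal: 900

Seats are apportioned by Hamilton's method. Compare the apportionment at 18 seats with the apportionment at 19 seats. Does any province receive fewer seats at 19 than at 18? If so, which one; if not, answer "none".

West

At 18 seats: West 1, South 2, East 6, Central 5, Coastal 4.
At 19 seats: West 0, South 2, East 6, Central 6, Coastal 5.
West drops from 1 to 0.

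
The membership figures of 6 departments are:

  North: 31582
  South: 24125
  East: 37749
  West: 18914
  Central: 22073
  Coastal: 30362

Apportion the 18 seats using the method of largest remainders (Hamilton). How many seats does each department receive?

The standard divisor is 164805/18 ≈ 9155.833.
Standard quotas: North 3.4494, South 2.6349, East 4.1229, West 2.0658, Central 2.4108, Coastal 3.3161.
Lower quotas: North 3, South 2, East 4, West 2, Central 2, Coastal 3 (sum 16, leaving 2 seats).
Remainders in descending order: South 0.6349, North 0.4494, Central 0.4108, Coastal 0.3161, East 0.1229, West 0.0658.
Largest remainders: South, North receive the extra seats.

North 4; South 3; East 4; West 2; Central 2; Coastal 3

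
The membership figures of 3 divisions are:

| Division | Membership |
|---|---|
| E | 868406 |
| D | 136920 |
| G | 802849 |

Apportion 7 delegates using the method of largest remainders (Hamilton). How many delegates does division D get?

1

Standard divisor: 1808175 ÷ 7 ≈ 258310.714.
Standard quotas: E 3.3619, D 0.5301, G 3.1081.
Lower quotas: E 3, D 0, G 3 (sum 6, leaving 1 seat).
Remainders in descending order: D 0.5301, E 0.3619, G 0.1081.
Largest remainder: D receives the extra seat.
D receives 1.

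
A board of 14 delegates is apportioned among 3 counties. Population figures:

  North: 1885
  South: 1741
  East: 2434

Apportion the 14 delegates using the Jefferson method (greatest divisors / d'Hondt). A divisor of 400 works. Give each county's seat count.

North 4; South 4; East 6

With modified divisor 400: modified quotas North 4.713, South 4.353, East 6.085.
Rounding down: North 4, South 4, East 6 (total 14).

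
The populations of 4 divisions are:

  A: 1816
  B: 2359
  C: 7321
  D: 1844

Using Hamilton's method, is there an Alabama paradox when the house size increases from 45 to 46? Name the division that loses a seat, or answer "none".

none

At 45 seats: A 6, B 8, C 25, D 6.
At 46 seats: A 6, B 8, C 25, D 7.
No division's allocation decreased.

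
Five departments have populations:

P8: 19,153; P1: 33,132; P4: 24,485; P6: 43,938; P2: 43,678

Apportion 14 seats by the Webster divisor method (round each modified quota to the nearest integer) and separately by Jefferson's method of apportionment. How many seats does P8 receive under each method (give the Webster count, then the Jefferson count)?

Webster: P8 2, P1 3, P4 2, P6 4, P2 3.
Jefferson: P8 1, P1 3, P4 2, P6 4, P2 4.
P8 gets 2 under Webster and 1 under Jefferson.

2 and 1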